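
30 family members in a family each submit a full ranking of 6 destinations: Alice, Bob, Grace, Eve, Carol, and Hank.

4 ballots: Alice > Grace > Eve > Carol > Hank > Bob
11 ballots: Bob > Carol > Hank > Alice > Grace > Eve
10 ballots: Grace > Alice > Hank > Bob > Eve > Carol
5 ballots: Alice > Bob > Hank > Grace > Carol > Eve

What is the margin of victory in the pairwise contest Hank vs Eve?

Ballots ranking Hank above Eve: 11+10+5 = 26.
Ballots ranking Eve above Hank: 4.
Hank wins 26–4, a margin of 22.

22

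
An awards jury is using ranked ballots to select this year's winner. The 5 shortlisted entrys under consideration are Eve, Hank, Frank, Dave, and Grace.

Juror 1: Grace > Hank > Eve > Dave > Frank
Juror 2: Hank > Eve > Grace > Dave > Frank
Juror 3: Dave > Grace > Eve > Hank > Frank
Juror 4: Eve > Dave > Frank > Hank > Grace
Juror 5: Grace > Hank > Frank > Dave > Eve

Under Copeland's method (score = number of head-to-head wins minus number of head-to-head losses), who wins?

Pairwise results:
  Eve vs Hank: Hank wins 3–2.
  Eve vs Frank: Eve wins 4–1.
  Eve vs Dave: Eve wins 3–2.
  Eve vs Grace: Grace wins 3–2.
  Hank vs Frank: Hank wins 4–1.
  Hank vs Dave: Hank wins 3–2.
  Hank vs Grace: Grace wins 3–2.
  Frank vs Dave: Dave wins 4–1.
  Frank vs Grace: Grace wins 4–1.
  Dave vs Grace: Grace wins 3–2.
Copeland scores (wins − losses):
  Eve: 2 − 2 = 0
  Hank: 3 − 1 = 2
  Frank: 0 − 4 = -4
  Dave: 1 − 3 = -2
  Grace: 4 − 0 = 4
Grace has the best Copeland score.

Grace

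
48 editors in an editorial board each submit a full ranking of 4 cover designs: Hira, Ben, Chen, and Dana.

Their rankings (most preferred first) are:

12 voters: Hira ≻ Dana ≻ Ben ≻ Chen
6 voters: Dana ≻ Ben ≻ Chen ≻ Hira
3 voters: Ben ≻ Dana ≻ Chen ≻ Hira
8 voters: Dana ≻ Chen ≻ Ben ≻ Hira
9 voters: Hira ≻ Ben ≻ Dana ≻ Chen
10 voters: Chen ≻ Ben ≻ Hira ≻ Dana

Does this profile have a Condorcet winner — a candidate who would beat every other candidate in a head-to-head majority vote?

No

Head-to-head results (48 voters total):
Hira vs Ben: Ben wins 27–21.
Hira vs Chen: Chen wins 27–21.
Hira vs Dana: Hira wins 31–17.
Ben vs Chen: Ben wins 30–18.
Ben vs Dana: Dana wins 26–22.
Chen vs Dana: Dana wins 38–10.
No candidate beats all others: Hira beats Dana beats Ben beats Hira, a majority cycle.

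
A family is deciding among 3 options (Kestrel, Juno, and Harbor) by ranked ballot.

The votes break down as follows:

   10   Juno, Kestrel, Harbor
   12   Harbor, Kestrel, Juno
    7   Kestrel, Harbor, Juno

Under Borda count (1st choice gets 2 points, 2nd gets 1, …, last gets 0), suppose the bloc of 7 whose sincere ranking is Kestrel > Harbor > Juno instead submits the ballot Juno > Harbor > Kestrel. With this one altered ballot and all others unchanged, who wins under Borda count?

Juno

Borda totals with the altered ballot: Kestrel 22, Juno 34, Harbor 31.
The switch changes the winner from Kestrel to Juno.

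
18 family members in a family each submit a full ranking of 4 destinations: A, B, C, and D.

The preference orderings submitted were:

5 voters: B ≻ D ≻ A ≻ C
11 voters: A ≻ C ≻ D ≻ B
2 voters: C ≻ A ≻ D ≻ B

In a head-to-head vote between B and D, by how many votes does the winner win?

8

Ballots ranking B above D: 5.
Ballots ranking D above B: 11+2 = 13.
D wins 13–5, a margin of 8.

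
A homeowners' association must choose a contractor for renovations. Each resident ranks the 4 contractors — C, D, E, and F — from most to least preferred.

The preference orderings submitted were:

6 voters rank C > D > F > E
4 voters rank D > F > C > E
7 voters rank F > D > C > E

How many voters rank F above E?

Ballots ranking F above E: 6+4+7 = 17.
Ballots ranking E above F: 0.
So 17 of 17 voters prefer F to E.

17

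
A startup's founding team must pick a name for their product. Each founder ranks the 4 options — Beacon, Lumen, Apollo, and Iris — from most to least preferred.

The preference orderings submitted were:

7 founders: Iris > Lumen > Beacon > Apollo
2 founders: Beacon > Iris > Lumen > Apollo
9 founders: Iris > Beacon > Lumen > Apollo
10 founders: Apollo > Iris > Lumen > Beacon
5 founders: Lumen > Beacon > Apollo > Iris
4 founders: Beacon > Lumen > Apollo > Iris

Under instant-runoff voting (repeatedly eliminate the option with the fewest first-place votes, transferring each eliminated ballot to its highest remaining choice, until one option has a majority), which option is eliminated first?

Lumen

Round 1: Iris 16, Apollo 10, Beacon 6, Lumen 5. Lumen has the fewest and is eliminated.
Round 2: Iris 16, Beacon 11, Apollo 10. Apollo has the fewest and is eliminated.
Round 3: Iris 26, Beacon 11. Iris has a majority.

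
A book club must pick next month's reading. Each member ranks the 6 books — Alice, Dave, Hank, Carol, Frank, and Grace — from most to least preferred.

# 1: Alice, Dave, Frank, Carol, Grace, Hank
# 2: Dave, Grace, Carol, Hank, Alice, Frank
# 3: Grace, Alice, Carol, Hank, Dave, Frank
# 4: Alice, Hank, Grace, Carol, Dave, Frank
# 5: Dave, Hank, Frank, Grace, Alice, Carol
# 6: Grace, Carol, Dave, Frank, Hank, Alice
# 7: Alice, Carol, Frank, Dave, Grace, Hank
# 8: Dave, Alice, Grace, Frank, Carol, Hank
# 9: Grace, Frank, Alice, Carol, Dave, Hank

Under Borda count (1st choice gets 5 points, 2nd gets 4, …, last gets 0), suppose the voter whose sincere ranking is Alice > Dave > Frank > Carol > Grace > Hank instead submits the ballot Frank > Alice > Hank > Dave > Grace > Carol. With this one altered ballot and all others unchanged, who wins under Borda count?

Grace

Borda totals with the altered ballot: Alice 27, Dave 25, Hank 16, Carol 19, Frank 19, Grace 29.
The winner is unchanged: still Grace.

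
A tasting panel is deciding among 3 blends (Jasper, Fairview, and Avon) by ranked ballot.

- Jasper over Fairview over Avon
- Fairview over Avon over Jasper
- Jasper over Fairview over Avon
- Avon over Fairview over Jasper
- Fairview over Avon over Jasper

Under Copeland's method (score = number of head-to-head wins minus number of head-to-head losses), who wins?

Fairview

Pairwise results:
  Jasper vs Fairview: Fairview wins 3–2.
  Jasper vs Avon: Avon wins 3–2.
  Fairview vs Avon: Fairview wins 4–1.
Copeland scores (wins − losses):
  Jasper: 0 − 2 = -2
  Fairview: 2 − 0 = 2
  Avon: 1 − 1 = 0
Fairview has the best Copeland score.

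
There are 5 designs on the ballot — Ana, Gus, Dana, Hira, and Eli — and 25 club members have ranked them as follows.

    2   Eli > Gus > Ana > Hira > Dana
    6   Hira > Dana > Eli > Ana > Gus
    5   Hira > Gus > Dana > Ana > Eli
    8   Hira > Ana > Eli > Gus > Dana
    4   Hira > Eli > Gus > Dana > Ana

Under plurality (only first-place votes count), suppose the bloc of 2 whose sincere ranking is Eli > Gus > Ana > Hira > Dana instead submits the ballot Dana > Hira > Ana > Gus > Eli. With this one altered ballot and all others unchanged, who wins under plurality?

Hira

First-place totals with the altered ballot: Ana 0, Gus 0, Dana 2, Hira 23, Eli 0.
The winner is unchanged: still Hira.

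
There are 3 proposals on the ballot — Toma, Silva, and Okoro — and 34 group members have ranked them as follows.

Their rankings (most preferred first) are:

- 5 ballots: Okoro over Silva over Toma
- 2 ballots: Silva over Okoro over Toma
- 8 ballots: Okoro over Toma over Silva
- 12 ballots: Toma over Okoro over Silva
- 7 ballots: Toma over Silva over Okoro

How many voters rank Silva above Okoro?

9

Ballots ranking Silva above Okoro: 2+7 = 9.
Ballots ranking Okoro above Silva: 5+8+12 = 25.
So 9 of 34 voters prefer Silva to Okoro.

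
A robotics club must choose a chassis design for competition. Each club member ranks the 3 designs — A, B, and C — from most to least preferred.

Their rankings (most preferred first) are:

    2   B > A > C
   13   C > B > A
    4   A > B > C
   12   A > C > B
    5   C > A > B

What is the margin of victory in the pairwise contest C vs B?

Ballots ranking C above B: 13+12+5 = 30.
Ballots ranking B above C: 2+4 = 6.
C wins 30–6, a margin of 24.

24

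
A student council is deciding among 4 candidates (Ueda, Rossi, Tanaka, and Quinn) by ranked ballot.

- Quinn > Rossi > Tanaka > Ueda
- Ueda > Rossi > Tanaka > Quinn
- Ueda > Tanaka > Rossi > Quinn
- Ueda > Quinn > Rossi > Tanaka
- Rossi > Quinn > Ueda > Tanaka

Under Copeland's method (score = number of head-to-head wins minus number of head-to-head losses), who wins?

Ueda

Pairwise results:
  Ueda vs Rossi: Ueda wins 3–2.
  Ueda vs Tanaka: Ueda wins 4–1.
  Ueda vs Quinn: Ueda wins 3–2.
  Rossi vs Tanaka: Rossi wins 4–1.
  Rossi vs Quinn: Rossi wins 3–2.
  Tanaka vs Quinn: Quinn wins 3–2.
Copeland scores (wins − losses):
  Ueda: 3 − 0 = 3
  Rossi: 2 − 1 = 1
  Tanaka: 0 − 3 = -3
  Quinn: 1 − 2 = -1
Ueda has the best Copeland score.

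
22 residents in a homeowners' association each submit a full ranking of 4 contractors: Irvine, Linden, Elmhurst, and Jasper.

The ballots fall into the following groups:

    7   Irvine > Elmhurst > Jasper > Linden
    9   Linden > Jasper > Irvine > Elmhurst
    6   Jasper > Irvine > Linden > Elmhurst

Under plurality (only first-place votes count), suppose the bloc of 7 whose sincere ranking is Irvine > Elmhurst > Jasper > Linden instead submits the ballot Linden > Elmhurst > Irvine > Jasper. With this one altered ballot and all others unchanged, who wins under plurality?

First-place totals with the altered ballot: Irvine 0, Linden 16, Elmhurst 0, Jasper 6.
The winner is unchanged: still Linden.

Linden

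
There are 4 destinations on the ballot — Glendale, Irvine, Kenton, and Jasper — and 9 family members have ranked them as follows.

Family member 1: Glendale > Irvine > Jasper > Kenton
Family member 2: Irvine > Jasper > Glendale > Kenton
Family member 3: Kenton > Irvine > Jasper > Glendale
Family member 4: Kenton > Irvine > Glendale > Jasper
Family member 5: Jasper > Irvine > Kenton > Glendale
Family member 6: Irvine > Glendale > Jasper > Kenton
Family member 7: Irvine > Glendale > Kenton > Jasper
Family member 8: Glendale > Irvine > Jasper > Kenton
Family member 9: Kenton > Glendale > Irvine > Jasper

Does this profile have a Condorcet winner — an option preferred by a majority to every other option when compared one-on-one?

Yes

Head-to-head results (9 voters total):
Glendale vs Irvine: Irvine wins 6–3.
Glendale vs Kenton: Glendale wins 5–4.
Glendale vs Jasper: Glendale wins 6–3.
Irvine vs Kenton: Irvine wins 6–3.
Irvine vs Jasper: Irvine wins 8–1.
Kenton vs Jasper: Jasper wins 5–4.
Irvine beats each rival — Glendale (6–3), Kenton (6–3), Jasper (8–1) — so Irvine is the Condorcet winner.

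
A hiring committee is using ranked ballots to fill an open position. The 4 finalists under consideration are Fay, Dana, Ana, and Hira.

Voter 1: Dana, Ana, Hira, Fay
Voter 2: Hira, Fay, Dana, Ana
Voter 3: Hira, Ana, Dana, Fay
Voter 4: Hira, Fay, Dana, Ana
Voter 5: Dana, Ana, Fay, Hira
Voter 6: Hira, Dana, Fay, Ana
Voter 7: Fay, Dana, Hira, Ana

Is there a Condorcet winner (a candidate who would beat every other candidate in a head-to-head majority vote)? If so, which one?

Head-to-head results (7 voters total):
Fay vs Dana: Dana wins 4–3.
Fay vs Ana: Fay wins 4–3.
Fay vs Hira: Hira wins 5–2.
Dana vs Ana: Dana wins 6–1.
Dana vs Hira: Hira wins 4–3.
Ana vs Hira: Hira wins 5–2.
Hira beats each rival — Fay (5–2), Dana (4–3), Ana (5–2) — so Hira is the Condorcet winner.

Hira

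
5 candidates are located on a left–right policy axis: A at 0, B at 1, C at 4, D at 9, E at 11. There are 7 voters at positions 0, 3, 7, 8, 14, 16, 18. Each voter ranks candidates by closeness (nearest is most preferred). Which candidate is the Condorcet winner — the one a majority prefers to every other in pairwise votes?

With single-peaked preferences on a line, the Condorcet winner is the candidate closest to the median voter.
The median voter (position 8) is closest to D at 9.
Check: D vs E — voters closer to D: 4 of 7.

D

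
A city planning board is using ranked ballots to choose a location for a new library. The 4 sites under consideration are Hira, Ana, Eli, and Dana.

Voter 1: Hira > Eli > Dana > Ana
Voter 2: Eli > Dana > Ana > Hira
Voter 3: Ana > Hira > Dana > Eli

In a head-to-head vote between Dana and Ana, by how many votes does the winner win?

1

Ballots ranking Dana above Ana: 2.
Ballots ranking Ana above Dana: 1.
Dana wins 2–1, a margin of 1.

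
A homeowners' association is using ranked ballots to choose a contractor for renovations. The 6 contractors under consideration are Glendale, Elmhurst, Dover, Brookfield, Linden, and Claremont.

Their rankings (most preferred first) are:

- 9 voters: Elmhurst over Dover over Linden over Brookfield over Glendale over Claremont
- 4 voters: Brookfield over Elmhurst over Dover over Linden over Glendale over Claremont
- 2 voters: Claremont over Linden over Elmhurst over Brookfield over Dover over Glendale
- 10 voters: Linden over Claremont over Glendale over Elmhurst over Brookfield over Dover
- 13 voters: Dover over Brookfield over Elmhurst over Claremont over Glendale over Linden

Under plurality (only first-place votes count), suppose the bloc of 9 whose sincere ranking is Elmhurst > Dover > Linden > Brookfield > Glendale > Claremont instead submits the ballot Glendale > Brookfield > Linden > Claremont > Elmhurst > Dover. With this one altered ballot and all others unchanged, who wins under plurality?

Dover

First-place totals with the altered ballot: Glendale 9, Elmhurst 0, Dover 13, Brookfield 4, Linden 10, Claremont 2.
The winner is unchanged: still Dover.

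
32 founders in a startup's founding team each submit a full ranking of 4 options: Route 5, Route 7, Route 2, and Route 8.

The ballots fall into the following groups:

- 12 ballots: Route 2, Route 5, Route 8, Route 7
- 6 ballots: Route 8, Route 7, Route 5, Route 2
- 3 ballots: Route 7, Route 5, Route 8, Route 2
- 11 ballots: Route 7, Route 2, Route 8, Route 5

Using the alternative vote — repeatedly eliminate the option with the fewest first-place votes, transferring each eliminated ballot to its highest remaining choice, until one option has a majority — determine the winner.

Route 7

Round 1: Route 7 14, Route 2 12, Route 8 6, Route 5 0. Route 5 has the fewest and is eliminated.
Round 2: Route 7 14, Route 2 12, Route 8 6. Route 8 has the fewest and is eliminated.
Round 3: Route 7 20, Route 2 12. Route 7 has a majority.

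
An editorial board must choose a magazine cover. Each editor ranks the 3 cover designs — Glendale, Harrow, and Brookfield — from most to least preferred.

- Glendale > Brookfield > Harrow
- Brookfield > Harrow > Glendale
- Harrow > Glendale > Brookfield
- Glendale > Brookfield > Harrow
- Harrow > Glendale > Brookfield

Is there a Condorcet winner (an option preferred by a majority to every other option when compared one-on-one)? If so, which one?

Head-to-head results (5 voters total):
Glendale vs Harrow: Harrow wins 3–2.
Glendale vs Brookfield: Glendale wins 4–1.
Harrow vs Brookfield: Brookfield wins 3–2.
No candidate beats all others: Glendale beats Brookfield beats Harrow beats Glendale, a majority cycle.

None — there is no Condorcet winner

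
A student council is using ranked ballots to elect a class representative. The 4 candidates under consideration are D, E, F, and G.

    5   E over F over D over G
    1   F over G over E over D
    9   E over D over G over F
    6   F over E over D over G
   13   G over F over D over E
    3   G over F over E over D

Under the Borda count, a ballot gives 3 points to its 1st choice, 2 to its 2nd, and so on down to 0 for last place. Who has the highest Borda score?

F

Borda scores:
  D: 5·1 + 0 + 9·2 + 6·1 + 13·1 + 3·0 = 42
  E: 5·3 + 1 + 9·3 + 6·2 + 13·0 + 3·1 = 58
  F: 5·2 + 3 + 9·0 + 6·3 + 13·2 + 3·2 = 63
  G: 5·0 + 2 + 9·1 + 6·0 + 13·3 + 3·3 = 59
F has the highest total.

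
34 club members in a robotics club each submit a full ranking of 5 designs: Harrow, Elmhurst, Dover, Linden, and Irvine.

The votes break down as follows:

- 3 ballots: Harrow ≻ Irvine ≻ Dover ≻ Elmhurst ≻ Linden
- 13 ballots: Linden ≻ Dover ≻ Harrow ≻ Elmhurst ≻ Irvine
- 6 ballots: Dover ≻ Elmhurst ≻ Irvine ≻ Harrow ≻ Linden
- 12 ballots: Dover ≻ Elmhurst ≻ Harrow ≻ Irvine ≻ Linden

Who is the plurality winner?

Dover

First-place vote totals:
  Harrow: 3
  Elmhurst: 0
  Dover: 18
  Linden: 13
  Irvine: 0
Dover has the most first-place votes.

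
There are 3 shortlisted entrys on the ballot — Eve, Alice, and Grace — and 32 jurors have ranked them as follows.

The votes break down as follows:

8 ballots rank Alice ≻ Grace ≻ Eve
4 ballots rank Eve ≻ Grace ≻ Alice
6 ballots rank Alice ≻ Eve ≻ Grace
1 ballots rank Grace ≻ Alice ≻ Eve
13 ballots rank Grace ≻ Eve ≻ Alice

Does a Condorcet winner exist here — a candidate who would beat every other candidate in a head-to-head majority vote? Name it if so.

Head-to-head results (32 voters total):
Eve vs Alice: Eve wins 17–15.
Eve vs Grace: Grace wins 22–10.
Alice vs Grace: Grace wins 18–14.
Grace beats each rival — Eve (22–10), Alice (18–14) — so Grace is the Condorcet winner.

Grace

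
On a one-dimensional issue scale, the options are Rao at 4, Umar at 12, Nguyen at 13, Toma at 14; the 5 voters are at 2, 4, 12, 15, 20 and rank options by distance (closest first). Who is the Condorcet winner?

Umar

With single-peaked preferences on a line, the Condorcet winner is the candidate closest to the median voter.
The median voter (position 12) is closest to Umar at 12.
Check: Umar vs Nguyen — voters closer to Umar: 3 of 5.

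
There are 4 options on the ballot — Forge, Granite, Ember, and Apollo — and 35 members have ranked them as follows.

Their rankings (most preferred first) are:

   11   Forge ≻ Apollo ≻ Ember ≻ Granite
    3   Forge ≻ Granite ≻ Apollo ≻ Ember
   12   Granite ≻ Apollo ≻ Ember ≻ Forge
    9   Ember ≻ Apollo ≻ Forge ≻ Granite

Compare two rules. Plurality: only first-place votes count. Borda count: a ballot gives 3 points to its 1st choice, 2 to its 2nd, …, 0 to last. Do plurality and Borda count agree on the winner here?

Plurality first-place counts: Forge 14, Granite 12, Ember 9, Apollo 0 → Forge.
Borda totals: Forge 51, Granite 42, Ember 50, Apollo 67 → Apollo.
The two rules disagree: plurality picks Forge, Borda picks Apollo.

No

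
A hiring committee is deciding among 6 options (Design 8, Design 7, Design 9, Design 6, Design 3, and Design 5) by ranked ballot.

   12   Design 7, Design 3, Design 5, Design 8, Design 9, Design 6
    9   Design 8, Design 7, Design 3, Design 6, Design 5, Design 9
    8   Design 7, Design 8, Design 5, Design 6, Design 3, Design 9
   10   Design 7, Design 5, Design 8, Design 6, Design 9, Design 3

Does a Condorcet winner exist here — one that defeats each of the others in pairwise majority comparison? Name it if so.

Head-to-head results (39 voters total):
Design 8 vs Design 7: Design 7 wins 30–9.
Design 8 vs Design 9: Design 8 wins 39–0.
Design 8 vs Design 6: Design 8 wins 39–0.
Design 8 vs Design 3: Design 8 wins 27–12.
Design 8 vs Design 5: Design 5 wins 22–17.
Design 7 vs Design 9: Design 7 wins 39–0.
Design 7 vs Design 6: Design 7 wins 39–0.
Design 7 vs Design 3: Design 7 wins 39–0.
Design 7 vs Design 5: Design 7 wins 39–0.
Design 9 vs Design 6: Design 6 wins 27–12.
Design 9 vs Design 3: Design 3 wins 29–10.
Design 9 vs Design 5: Design 5 wins 39–0.
Design 6 vs Design 3: Design 3 wins 21–18.
Design 6 vs Design 5: Design 5 wins 30–9.
Design 3 vs Design 5: Design 3 wins 21–18.
Design 7 beats each rival — Design 8 (30–9), Design 9 (39–0), Design 6 (39–0), Design 3 (39–0), Design 5 (39–0) — so Design 7 is the Condorcet winner.

Design 7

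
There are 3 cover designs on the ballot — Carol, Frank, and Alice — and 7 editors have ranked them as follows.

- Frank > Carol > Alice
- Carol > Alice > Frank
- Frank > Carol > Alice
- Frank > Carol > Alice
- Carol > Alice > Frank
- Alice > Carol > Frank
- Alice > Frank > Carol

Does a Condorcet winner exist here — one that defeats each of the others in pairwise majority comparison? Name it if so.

None — there is no Condorcet winner

Head-to-head results (7 voters total):
Carol vs Frank: Frank wins 4–3.
Carol vs Alice: Carol wins 5–2.
Frank vs Alice: Alice wins 4–3.
No candidate beats all others: Carol beats Alice beats Frank beats Carol, a majority cycle.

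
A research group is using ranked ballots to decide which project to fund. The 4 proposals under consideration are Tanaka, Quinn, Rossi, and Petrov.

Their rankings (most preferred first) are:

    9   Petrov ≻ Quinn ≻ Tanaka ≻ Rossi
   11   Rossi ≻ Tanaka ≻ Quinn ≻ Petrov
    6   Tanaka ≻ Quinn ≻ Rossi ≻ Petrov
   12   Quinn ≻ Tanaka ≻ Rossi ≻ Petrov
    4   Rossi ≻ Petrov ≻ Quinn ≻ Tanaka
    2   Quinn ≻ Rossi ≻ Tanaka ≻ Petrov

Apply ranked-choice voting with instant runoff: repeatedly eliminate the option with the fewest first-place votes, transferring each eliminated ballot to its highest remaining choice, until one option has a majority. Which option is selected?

Quinn

Round 1: Rossi 15, Quinn 14, Petrov 9, Tanaka 6. Tanaka has the fewest and is eliminated.
Round 2: Quinn 20, Rossi 15, Petrov 9. Petrov has the fewest and is eliminated.
Round 3: Quinn 29, Rossi 15. Quinn has a majority.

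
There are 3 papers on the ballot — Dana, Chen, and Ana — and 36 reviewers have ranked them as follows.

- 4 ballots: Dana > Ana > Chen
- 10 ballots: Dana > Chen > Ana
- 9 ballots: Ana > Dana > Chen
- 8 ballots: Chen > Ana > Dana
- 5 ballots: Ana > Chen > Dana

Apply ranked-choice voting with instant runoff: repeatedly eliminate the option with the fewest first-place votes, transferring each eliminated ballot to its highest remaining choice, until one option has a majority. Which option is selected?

Ana

Round 1: Dana 14, Ana 14, Chen 8. Chen has the fewest and is eliminated.
Round 2: Ana 22, Dana 14. Ana has a majority.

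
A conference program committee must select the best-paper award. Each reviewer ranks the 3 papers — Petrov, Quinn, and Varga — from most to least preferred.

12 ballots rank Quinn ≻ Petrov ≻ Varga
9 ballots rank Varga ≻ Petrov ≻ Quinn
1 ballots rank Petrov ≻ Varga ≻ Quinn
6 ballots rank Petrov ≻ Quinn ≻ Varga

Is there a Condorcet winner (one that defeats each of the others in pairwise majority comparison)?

Yes

Head-to-head results (28 voters total):
Petrov vs Quinn: Petrov wins 16–12.
Petrov vs Varga: Petrov wins 19–9.
Quinn vs Varga: Quinn wins 18–10.
Petrov beats each rival — Quinn (16–12), Varga (19–9) — so Petrov is the Condorcet winner.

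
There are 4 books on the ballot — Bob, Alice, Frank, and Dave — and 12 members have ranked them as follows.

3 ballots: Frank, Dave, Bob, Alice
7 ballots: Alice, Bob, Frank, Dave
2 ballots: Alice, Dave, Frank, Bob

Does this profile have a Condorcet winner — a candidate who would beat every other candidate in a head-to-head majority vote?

Head-to-head results (12 voters total):
Bob vs Alice: Alice wins 9–3.
Bob vs Frank: Bob wins 7–5.
Bob vs Dave: Bob wins 7–5.
Alice vs Frank: Alice wins 9–3.
Alice vs Dave: Alice wins 9–3.
Frank vs Dave: Frank wins 10–2.
Alice beats each rival — Bob (9–3), Frank (9–3), Dave (9–3) — so Alice is the Condorcet winner.

Yes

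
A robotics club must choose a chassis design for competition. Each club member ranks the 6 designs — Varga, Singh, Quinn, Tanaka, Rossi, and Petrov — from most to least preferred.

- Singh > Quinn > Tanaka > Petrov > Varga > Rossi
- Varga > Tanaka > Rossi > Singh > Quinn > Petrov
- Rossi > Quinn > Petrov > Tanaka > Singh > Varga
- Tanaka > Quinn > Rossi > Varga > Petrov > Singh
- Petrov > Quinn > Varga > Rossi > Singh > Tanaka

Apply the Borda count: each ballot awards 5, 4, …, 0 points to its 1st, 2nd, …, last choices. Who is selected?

Quinn

Borda scores:
  Varga: 1 + 5 + 0 + 2 + 3 = 11
  Singh: 5 + 2 + 1 + 0 + 1 = 9
  Quinn: 4 + 1 + 4 + 4 + 4 = 17
  Tanaka: 3 + 4 + 2 + 5 + 0 = 14
  Rossi: 0 + 3 + 5 + 3 + 2 = 13
  Petrov: 2 + 0 + 3 + 1 + 5 = 11
Quinn has the highest total.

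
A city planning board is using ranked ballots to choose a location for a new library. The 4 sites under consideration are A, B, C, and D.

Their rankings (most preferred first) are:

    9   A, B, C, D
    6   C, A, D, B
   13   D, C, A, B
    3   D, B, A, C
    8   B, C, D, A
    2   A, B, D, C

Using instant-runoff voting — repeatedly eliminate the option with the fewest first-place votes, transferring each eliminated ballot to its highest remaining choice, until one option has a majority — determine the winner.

Round 1: D 16, A 11, B 8, C 6. C has the fewest and is eliminated.
Round 2: A 17, D 16, B 8. B has the fewest and is eliminated.
Round 3: D 24, A 17. D has a majority.

D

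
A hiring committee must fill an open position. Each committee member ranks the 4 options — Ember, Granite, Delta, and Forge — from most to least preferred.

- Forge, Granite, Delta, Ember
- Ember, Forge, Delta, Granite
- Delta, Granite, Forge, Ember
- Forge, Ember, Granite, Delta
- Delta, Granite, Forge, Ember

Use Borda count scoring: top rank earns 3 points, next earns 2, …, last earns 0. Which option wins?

Forge

Borda scores:
  Ember: 0 + 3 + 0 + 2 + 0 = 5
  Granite: 2 + 0 + 2 + 1 + 2 = 7
  Delta: 1 + 1 + 3 + 0 + 3 = 8
  Forge: 3 + 2 + 1 + 3 + 1 = 10
Forge has the highest total.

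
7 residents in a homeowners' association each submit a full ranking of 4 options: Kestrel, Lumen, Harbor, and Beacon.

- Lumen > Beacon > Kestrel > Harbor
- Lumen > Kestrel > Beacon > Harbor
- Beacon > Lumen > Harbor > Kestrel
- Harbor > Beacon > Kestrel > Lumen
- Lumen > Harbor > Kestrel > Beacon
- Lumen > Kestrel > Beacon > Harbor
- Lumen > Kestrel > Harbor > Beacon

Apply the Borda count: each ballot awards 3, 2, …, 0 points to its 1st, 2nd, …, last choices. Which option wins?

Lumen

Borda scores:
  Kestrel: 1 + 2 + 0 + 1 + 1 + 2 + 2 = 9
  Lumen: 3 + 3 + 2 + 0 + 3 + 3 + 3 = 17
  Harbor: 0 + 0 + 1 + 3 + 2 + 0 + 1 = 7
  Beacon: 2 + 1 + 3 + 2 + 0 + 1 + 0 = 9
Lumen has the highest total.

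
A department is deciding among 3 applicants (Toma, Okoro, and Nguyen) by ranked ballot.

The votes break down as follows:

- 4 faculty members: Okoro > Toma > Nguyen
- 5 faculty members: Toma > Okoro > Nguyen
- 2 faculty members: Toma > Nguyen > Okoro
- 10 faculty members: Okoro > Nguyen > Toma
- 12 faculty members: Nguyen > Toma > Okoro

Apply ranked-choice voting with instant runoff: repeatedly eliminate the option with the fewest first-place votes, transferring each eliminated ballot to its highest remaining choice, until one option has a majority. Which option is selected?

Round 1: Okoro 14, Nguyen 12, Toma 7. Toma has the fewest and is eliminated.
Round 2: Okoro 19, Nguyen 14. Okoro has a majority.

Okoro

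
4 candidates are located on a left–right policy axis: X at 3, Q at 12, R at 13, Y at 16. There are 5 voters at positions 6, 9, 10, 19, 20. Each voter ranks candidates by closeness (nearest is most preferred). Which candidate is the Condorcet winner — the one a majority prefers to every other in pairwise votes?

With single-peaked preferences on a line, the Condorcet winner is the candidate closest to the median voter.
The median voter (position 10) is closest to Q at 12.
Check: Q vs R — voters closer to Q: 3 of 5.

Q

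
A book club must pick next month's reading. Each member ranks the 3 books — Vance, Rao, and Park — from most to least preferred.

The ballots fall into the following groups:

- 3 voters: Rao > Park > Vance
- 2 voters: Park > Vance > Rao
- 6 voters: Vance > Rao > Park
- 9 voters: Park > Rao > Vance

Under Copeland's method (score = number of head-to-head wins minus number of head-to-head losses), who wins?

Pairwise results:
  Vance vs Rao: Rao wins 12–8.
  Vance vs Park: Park wins 14–6.
  Rao vs Park: Park wins 11–9.
Copeland scores (wins − losses):
  Vance: 0 − 2 = -2
  Rao: 1 − 1 = 0
  Park: 2 − 0 = 2
Park has the best Copeland score.

Park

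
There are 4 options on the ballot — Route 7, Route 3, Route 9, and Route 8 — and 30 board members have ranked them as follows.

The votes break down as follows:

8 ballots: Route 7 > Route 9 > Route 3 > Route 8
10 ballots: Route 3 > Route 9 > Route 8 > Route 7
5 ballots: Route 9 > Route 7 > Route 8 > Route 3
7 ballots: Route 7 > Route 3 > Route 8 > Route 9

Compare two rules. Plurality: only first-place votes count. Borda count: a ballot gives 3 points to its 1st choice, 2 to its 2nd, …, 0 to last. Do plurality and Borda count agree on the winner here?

Plurality first-place counts: Route 7 15, Route 3 10, Route 9 5, Route 8 0 → Route 7.
Borda totals: Route 7 55, Route 3 52, Route 9 51, Route 8 22 → Route 7.
The two rules agree on Route 7.

Yes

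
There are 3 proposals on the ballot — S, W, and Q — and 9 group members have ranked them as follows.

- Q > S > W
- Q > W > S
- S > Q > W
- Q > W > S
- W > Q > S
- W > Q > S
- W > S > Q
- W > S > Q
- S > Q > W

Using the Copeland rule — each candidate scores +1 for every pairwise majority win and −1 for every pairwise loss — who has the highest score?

Q

Pairwise results:
  S vs W: W wins 6–3.
  S vs Q: Q wins 5–4.
  W vs Q: Q wins 5–4.
Copeland scores (wins − losses):
  S: 0 − 2 = -2
  W: 1 − 1 = 0
  Q: 2 − 0 = 2
Q has the best Copeland score.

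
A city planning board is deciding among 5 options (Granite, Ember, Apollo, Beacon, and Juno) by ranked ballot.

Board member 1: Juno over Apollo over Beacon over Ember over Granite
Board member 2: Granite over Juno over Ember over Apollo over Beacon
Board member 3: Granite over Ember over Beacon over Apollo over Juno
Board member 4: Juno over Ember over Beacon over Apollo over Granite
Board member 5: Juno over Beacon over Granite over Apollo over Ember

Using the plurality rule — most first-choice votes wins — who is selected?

First-place vote totals:
  Granite: 2
  Ember: 0
  Apollo: 0
  Beacon: 0
  Juno: 3
Juno has the most first-place votes.

Juno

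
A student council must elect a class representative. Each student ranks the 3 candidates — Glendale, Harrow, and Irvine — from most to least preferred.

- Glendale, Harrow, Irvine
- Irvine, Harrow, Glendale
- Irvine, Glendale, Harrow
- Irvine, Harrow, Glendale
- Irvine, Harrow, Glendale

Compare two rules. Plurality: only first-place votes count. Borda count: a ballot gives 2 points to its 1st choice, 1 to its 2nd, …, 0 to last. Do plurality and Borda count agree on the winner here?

Yes

Plurality first-place counts: Glendale 1, Harrow 0, Irvine 4 → Irvine.
Borda totals: Glendale 3, Harrow 4, Irvine 8 → Irvine.
The two rules agree on Irvine.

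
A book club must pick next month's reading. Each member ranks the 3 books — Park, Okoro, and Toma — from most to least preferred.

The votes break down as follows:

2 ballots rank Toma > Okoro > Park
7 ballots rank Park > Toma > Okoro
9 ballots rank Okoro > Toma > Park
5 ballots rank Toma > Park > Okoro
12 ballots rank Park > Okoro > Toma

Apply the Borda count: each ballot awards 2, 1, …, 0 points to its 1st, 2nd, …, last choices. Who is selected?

Park

Borda scores:
  Park: 2·0 + 7·2 + 9·0 + 5·1 + 12·2 = 43
  Okoro: 2·1 + 7·0 + 9·2 + 5·0 + 12·1 = 32
  Toma: 2·2 + 7·1 + 9·1 + 5·2 + 12·0 = 30
Park has the highest total.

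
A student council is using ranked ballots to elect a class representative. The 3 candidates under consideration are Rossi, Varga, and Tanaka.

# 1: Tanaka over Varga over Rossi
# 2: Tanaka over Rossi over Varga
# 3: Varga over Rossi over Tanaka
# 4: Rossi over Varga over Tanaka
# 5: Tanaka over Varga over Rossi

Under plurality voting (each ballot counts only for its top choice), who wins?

Tanaka

First-place vote totals:
  Rossi: 1
  Varga: 1
  Tanaka: 3
Tanaka has the most first-place votes.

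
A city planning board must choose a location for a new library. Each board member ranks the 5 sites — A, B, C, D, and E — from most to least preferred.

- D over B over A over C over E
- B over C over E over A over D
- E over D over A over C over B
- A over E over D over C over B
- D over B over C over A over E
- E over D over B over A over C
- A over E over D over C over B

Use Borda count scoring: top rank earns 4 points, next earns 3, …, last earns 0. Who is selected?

Borda scores:
  A: 2 + 1 + 2 + 4 + 1 + 1 + 4 = 15
  B: 3 + 4 + 0 + 0 + 3 + 2 + 0 = 12
  C: 1 + 3 + 1 + 1 + 2 + 0 + 1 = 9
  D: 4 + 0 + 3 + 2 + 4 + 3 + 2 = 18
  E: 0 + 2 + 4 + 3 + 0 + 4 + 3 = 16
D has the highest total.

D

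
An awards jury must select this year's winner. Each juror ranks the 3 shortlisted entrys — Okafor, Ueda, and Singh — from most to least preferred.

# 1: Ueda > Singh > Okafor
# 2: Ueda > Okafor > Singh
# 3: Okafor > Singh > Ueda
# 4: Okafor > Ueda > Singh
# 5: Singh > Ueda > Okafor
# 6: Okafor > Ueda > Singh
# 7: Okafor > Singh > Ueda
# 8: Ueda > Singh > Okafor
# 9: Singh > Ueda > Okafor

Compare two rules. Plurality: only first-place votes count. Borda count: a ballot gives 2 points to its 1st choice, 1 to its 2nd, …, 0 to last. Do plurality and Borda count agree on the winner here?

Plurality first-place counts: Okafor 4, Ueda 3, Singh 2 → Okafor.
Borda totals: Okafor 9, Ueda 10, Singh 8 → Ueda.
The two rules disagree: plurality picks Okafor, Borda picks Ueda.

No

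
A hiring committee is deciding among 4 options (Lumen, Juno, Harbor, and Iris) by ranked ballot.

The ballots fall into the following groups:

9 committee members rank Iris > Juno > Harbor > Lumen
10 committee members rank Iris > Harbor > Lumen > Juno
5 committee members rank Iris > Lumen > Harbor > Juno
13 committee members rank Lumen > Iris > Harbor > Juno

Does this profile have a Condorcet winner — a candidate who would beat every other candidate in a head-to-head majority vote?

Yes

Head-to-head results (37 voters total):
Lumen vs Juno: Lumen wins 28–9.
Lumen vs Harbor: Harbor wins 19–18.
Lumen vs Iris: Iris wins 24–13.
Juno vs Harbor: Harbor wins 28–9.
Juno vs Iris: Iris wins 37–0.
Harbor vs Iris: Iris wins 37–0.
Iris beats each rival — Lumen (24–13), Juno (37–0), Harbor (37–0) — so Iris is the Condorcet winner.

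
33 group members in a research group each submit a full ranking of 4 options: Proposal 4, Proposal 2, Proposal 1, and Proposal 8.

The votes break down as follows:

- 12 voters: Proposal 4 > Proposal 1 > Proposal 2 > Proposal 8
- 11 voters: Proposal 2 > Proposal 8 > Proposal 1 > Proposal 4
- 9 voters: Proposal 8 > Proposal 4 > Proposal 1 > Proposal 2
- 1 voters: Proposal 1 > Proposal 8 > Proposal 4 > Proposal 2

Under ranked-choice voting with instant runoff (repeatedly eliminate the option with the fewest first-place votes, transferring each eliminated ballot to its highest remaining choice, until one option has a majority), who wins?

Round 1: Proposal 4 12, Proposal 2 11, Proposal 8 9, Proposal 1 1. Proposal 1 has the fewest and is eliminated.
Round 2: Proposal 4 12, Proposal 2 11, Proposal 8 10. Proposal 8 has the fewest and is eliminated.
Round 3: Proposal 4 22, Proposal 2 11. Proposal 4 has a majority.

Proposal 4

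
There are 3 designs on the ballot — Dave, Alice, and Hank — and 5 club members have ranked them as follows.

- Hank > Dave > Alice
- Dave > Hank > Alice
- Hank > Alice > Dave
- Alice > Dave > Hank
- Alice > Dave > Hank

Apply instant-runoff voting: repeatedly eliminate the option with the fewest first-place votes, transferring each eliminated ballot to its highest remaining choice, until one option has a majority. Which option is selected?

Round 1: Alice 2, Hank 2, Dave 1. Dave has the fewest and is eliminated.
Round 2: Hank 3, Alice 2. Hank has a majority.

Hank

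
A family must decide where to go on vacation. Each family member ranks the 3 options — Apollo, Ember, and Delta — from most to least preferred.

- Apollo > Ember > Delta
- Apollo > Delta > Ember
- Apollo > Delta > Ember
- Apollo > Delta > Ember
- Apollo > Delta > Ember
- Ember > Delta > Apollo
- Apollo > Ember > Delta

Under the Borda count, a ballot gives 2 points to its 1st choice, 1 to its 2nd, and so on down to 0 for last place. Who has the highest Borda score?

Apollo

Borda scores:
  Apollo: 2 + 2 + 2 + 2 + 2 + 0 + 2 = 12
  Ember: 1 + 0 + 0 + 0 + 0 + 2 + 1 = 4
  Delta: 0 + 1 + 1 + 1 + 1 + 1 + 0 = 5
Apollo has the highest total.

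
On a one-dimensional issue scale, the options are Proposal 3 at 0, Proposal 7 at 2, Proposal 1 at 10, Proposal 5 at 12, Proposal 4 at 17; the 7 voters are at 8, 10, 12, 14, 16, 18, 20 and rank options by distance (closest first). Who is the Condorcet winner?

Proposal 5

With single-peaked preferences on a line, the Condorcet winner is the candidate closest to the median voter.
The median voter (position 14) is closest to Proposal 5 at 12.
Check: Proposal 5 vs Proposal 7 — voters closer to Proposal 5: 7 of 7.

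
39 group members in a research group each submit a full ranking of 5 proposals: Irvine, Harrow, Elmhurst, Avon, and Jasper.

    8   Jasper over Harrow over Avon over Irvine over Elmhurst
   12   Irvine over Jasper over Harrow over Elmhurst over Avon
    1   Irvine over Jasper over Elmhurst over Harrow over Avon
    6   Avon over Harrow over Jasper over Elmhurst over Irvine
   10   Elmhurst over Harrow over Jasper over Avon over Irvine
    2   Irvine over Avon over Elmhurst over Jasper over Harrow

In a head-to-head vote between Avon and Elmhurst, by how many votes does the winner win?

7

Ballots ranking Avon above Elmhurst: 8+6+2 = 16.
Ballots ranking Elmhurst above Avon: 12+1+10 = 23.
Elmhurst wins 23–16, a margin of 7.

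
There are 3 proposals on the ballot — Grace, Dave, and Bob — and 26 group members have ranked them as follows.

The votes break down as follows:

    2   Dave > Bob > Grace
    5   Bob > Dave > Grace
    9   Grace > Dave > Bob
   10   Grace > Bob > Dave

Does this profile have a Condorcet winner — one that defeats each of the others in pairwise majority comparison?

Head-to-head results (26 voters total):
Grace vs Dave: Grace wins 19–7.
Grace vs Bob: Grace wins 19–7.
Dave vs Bob: Bob wins 15–11.
Grace beats each rival — Dave (19–7), Bob (19–7) — so Grace is the Condorcet winner.

Yes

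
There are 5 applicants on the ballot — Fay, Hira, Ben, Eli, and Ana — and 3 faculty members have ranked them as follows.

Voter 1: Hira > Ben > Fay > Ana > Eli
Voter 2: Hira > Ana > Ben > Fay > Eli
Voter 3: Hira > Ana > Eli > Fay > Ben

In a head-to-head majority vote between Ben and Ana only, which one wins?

Ballots ranking Ben above Ana: 1.
Ballots ranking Ana above Ben: 2.
Ana wins the head-to-head, 2–1.

Ana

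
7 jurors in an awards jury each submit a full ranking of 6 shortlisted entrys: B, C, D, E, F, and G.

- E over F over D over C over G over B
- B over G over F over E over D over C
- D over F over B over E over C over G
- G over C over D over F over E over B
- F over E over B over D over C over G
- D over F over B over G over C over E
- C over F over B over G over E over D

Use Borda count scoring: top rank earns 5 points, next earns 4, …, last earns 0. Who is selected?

F

Borda scores:
  B: 0 + 5 + 3 + 0 + 3 + 3 + 3 = 17
  C: 2 + 0 + 1 + 4 + 1 + 1 + 5 = 14
  D: 3 + 1 + 5 + 3 + 2 + 5 + 0 = 19
  E: 5 + 2 + 2 + 1 + 4 + 0 + 1 = 15
  F: 4 + 3 + 4 + 2 + 5 + 4 + 4 = 26
  G: 1 + 4 + 0 + 5 + 0 + 2 + 2 = 14
F has the highest total.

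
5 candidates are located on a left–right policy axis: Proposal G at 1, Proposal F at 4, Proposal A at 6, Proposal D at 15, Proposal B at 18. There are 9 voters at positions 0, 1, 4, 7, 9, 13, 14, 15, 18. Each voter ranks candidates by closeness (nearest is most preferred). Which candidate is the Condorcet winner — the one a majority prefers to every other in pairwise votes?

With single-peaked preferences on a line, the Condorcet winner is the candidate closest to the median voter.
The median voter (position 9) is closest to Proposal A at 6.
Check: Proposal A vs Proposal G — voters closer to Proposal A: 7 of 9.

Proposal A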